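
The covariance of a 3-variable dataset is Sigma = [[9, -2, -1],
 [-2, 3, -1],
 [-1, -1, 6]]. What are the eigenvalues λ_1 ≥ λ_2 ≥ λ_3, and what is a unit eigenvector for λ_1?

Step 1 — characteristic polynomial p(λ) = det(λI - Sigma) = λ³ - tr·λ² + c_1·λ - det, where tr = trace, c_1 = sum of the principal 2×2 minors, det = det(Sigma):
  tr = 9 + 3 + 6 = 18,
  c_1 = (9·3 - (-2)²) + (9·6 - (-1)²) + (3·6 - (-1)²) = 23 + 53 + 17 = 93,
  det = 9·(3·6 - (-1)²) - (-2)·((-2)·6 - (-1)·(-1)) + (-1)·((-2)·(-1) - 3·(-1)) = 9·(17) - (-2)·(-13) + (-1)·(5) = 122.
  So p(λ) = λ³ - 18λ² + 93λ - 122.
Step 2 — look for an integer root (rational root theorem: any rational root is an integer divisor of 122). Testing λ = 2:
  p(2) = 8 - 72 + 186 - 122 = 0  ✓
  Dividing out (λ - 2): p(λ) = (λ - 2)(λ² - 16λ + 61).
Step 3 — remaining eigenvalues from the quadratic λ² - 16λ + 61 = 0:
  Δ = 16² - 4·61 = 256 - 244 = 12,  λ = (16 ± √12)/2 = (16 ± 3.4641)/2 ≈ 9.7321 or 6.2679.
  Sorted: λ_1 = 9.7321,  λ_2 = 6.2679,  λ_3 = 2  (check: sum = 18 = tr ✓).

Step 4 — unit eigenvector for λ_1 ≈ 9.7321: v spans the null space of (Sigma - λ_1 I), whose rows are
  r_1 = (-0.7321, -2, -1),  r_2 = (-2, -6.7321, -1),  r_3 = (-1, -1, -3.7321).
  v is orthogonal to every row, so take v ∝ r_1 × r_2 = ((-2)·(-1) - (-1)·(-6.7321), (-1)·(-2) - (-0.7321)·(-1), (-0.7321)·(-6.7321) - (-2)·(-2)) ≈ (-4.7321, 1.2679, 0.9282).
  Rescale (multiply by -1 so the first nonzero entry is positive): u = (4.7321, -1.2679, -0.9282).
  ||u|| = √((4.7321)² + (-1.2679)² + (-0.9282)²) = √(24.8616) ≈ 4.9861,  v_1 = u/||u|| ≈ (0.949, -0.2543, -0.1862) (||v_1|| = 1).

λ_1 = 9.7321,  λ_2 = 6.2679,  λ_3 = 2;  v_1 ≈ (0.949, -0.2543, -0.1862)


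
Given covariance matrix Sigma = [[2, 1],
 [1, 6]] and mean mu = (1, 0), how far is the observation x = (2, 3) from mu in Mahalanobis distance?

Step 1 — centre the observation: (x - mu) = (1, 3).

Step 2 — invert Sigma. det(Sigma) = 2·6 - (1)² = 11.
  Sigma^{-1} = (1/det) · [[d, -b], [-b, a]] = [[0.5455, -0.0909],
 [-0.0909, 0.1818]].

Step 3 — form the quadratic (x - mu)^T · Sigma^{-1} · (x - mu):
  Sigma^{-1} · (x - mu) = (0.2727, 0.4545).
  (x - mu)^T · [Sigma^{-1} · (x - mu)] = (1)·(0.2727) + (3)·(0.4545) = 1.6364.

Step 4 — take square root: d = √(1.6364) ≈ 1.2792.

d(x, mu) = √(1.6364) ≈ 1.2792


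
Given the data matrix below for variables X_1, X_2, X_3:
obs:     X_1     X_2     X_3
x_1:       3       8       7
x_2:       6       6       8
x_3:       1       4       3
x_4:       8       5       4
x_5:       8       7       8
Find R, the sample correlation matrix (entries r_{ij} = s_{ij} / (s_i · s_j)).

Step 1 — column means:
  mean(X_1) = (3 + 6 + 1 + 8 + 8) / 5 = 26/5 = 5.2
  mean(X_2) = (8 + 6 + 4 + 5 + 7) / 5 = 30/5 = 6
  mean(X_3) = (7 + 8 + 3 + 4 + 8) / 5 = 30/5 = 6

Step 2 — sample variances and covariances s[i,j] = (1/(n-1)) · Σ_k (x_{k,i} - mean_i) · (x_{k,j} - mean_j), with n-1 = 4:
  s[X_1,X_1] = ((-2.2)·(-2.2) + (0.8)·(0.8) + (-4.2)·(-4.2) + (2.8)·(2.8) + (2.8)·(2.8)) / 4 = 38.8/4 = 9.7
  s[X_1,X_2] = ((-2.2)·(2) + (0.8)·(0) + (-4.2)·(-2) + (2.8)·(-1) + (2.8)·(1)) / 4 = 4/4 = 1
  s[X_1,X_3] = ((-2.2)·(1) + (0.8)·(2) + (-4.2)·(-3) + (2.8)·(-2) + (2.8)·(2)) / 4 = 12/4 = 3
  s[X_2,X_2] = ((2)·(2) + (0)·(0) + (-2)·(-2) + (-1)·(-1) + (1)·(1)) / 4 = 10/4 = 2.5
  s[X_2,X_3] = ((2)·(1) + (0)·(2) + (-2)·(-3) + (-1)·(-2) + (1)·(2)) / 4 = 12/4 = 3
  s[X_3,X_3] = ((1)·(1) + (2)·(2) + (-3)·(-3) + (-2)·(-2) + (2)·(2)) / 4 = 22/4 = 5.5
  Sample standard deviations s_i = √(s[i,i]):
  s(X_1) = √(9.7) = 3.1145
  s(X_2) = √(2.5) = 1.5811
  s(X_3) = √(5.5) = 2.3452

Step 3 — r_{ij} = s_{ij} / (s_i · s_j):
  r[X_1,X_1] = 1 (diagonal).
  r[X_1,X_2] = 1 / (3.1145 · 1.5811) = 1 / 4.9244 = 0.2031
  r[X_1,X_3] = 3 / (3.1145 · 2.3452) = 3 / 7.3041 = 0.4107
  r[X_2,X_2] = 1 (diagonal).
  r[X_2,X_3] = 3 / (1.5811 · 2.3452) = 3 / 3.7081 = 0.809
  r[X_3,X_3] = 1 (diagonal).

R is symmetric with unit diagonal. Assembling:

R = [[1, 0.2031, 0.4107],
 [0.2031, 1, 0.809],
 [0.4107, 0.809, 1]]


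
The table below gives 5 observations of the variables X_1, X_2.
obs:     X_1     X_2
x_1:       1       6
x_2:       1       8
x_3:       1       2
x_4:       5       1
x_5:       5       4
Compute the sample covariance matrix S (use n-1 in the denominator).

Step 1 — column means:
  mean(X_1) = (1 + 1 + 1 + 5 + 5) / 5 = 13/5 = 2.6
  mean(X_2) = (6 + 8 + 2 + 1 + 4) / 5 = 21/5 = 4.2

Step 2 — sample covariance S[i,j] = (1/(n-1)) · Σ_k (x_{k,i} - mean_i) · (x_{k,j} - mean_j), with n-1 = 4.
  S[X_1,X_1] = ((-1.6)·(-1.6) + (-1.6)·(-1.6) + (-1.6)·(-1.6) + (2.4)·(2.4) + (2.4)·(2.4)) / 4 = 19.2/4 = 4.8
  S[X_1,X_2] = ((-1.6)·(1.8) + (-1.6)·(3.8) + (-1.6)·(-2.2) + (2.4)·(-3.2) + (2.4)·(-0.2)) / 4 = -13.6/4 = -3.4
  S[X_2,X_2] = ((1.8)·(1.8) + (3.8)·(3.8) + (-2.2)·(-2.2) + (-3.2)·(-3.2) + (-0.2)·(-0.2)) / 4 = 32.8/4 = 8.2

S is symmetric (S[j,i] = S[i,j]). Assembling:

S = [[4.8, -3.4],
 [-3.4, 8.2]]


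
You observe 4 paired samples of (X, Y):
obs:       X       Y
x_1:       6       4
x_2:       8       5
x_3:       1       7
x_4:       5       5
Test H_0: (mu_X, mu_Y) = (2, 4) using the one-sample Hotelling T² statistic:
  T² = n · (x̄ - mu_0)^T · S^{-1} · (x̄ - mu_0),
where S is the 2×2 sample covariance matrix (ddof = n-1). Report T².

Step 1 — sample mean vector:
  mean(X) = (6 + 8 + 1 + 5) / 4 = 20/4 = 5
  mean(Y) = (4 + 5 + 7 + 5) / 4 = 21/4 = 5.25
  x̄ = (5, 5.25),  deviation x̄ - mu_0 = (5, 5.25) - (2, 4) = (3, 1.25).

Step 2 — sample covariance matrix, S[i,j] = (1/(n-1)) · Σ_k (x_{k,i} - mean_i) · (x_{k,j} - mean_j), divisor n-1 = 3:
  S[X,X] = ((1)·(1) + (3)·(3) + (-4)·(-4) + (0)·(0)) / 3 = 26/3 = 8.6667
  S[X,Y] = ((1)·(-1.25) + (3)·(-0.25) + (-4)·(1.75) + (0)·(-0.25)) / 3 = -9/3 = -3
  S[Y,Y] = ((-1.25)·(-1.25) + (-0.25)·(-0.25) + (1.75)·(1.75) + (-0.25)·(-0.25)) / 3 = 4.75/3 = 1.5833
  S = [[8.6667, -3],
 [-3, 1.5833]].

Step 3 — invert S. det(S) = 8.6667·1.5833 - (-3)² = 4.7222.
  S^{-1} = (1/det) · [[d, -b], [-b, a]] = [[0.3353, 0.6353],
 [0.6353, 1.8353]].

Step 4 — quadratic form (x̄ - mu_0)^T · S^{-1} · (x̄ - mu_0):
  S^{-1} · (x̄ - mu_0) = (1.8, 4.2),
  (x̄ - mu_0)^T · [...] = (3)·(1.8) + (1.25)·(4.2) = 10.65.

Step 5 — scale by n: T² = 4 · 10.65 = 42.6.

T² ≈ 42.6


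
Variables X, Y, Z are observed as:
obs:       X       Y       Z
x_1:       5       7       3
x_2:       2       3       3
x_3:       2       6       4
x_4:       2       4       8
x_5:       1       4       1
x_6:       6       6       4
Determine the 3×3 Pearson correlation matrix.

Step 1 — column means:
  mean(X) = (5 + 2 + 2 + 2 + 1 + 6) / 6 = 18/6 = 3
  mean(Y) = (7 + 3 + 6 + 4 + 4 + 6) / 6 = 30/6 = 5
  mean(Z) = (3 + 3 + 4 + 8 + 1 + 4) / 6 = 23/6 = 3.8333

Step 2 — sample variances and covariances s[i,j] = (1/(n-1)) · Σ_k (x_{k,i} - mean_i) · (x_{k,j} - mean_j), with n-1 = 5:
  s[X,X] = ((2)·(2) + (-1)·(-1) + (-1)·(-1) + (-1)·(-1) + (-2)·(-2) + (3)·(3)) / 5 = 20/5 = 4
  s[X,Y] = ((2)·(2) + (-1)·(-2) + (-1)·(1) + (-1)·(-1) + (-2)·(-1) + (3)·(1)) / 5 = 11/5 = 2.2
  s[X,Z] = ((2)·(-0.8333) + (-1)·(-0.8333) + (-1)·(0.1667) + (-1)·(4.1667) + (-2)·(-2.8333) + (3)·(0.1667)) / 5 = 1/5 = 0.2
  s[Y,Y] = ((2)·(2) + (-2)·(-2) + (1)·(1) + (-1)·(-1) + (-1)·(-1) + (1)·(1)) / 5 = 12/5 = 2.4
  s[Y,Z] = ((2)·(-0.8333) + (-2)·(-0.8333) + (1)·(0.1667) + (-1)·(4.1667) + (-1)·(-2.8333) + (1)·(0.1667)) / 5 = -1/5 = -0.2
  s[Z,Z] = ((-0.8333)·(-0.8333) + (-0.8333)·(-0.8333) + (0.1667)·(0.1667) + (4.1667)·(4.1667) + (-2.8333)·(-2.8333) + (0.1667)·(0.1667)) / 5 = 26.8333/5 = 5.3667
  Sample standard deviations s_i = √(s[i,i]):
  s(X) = √(4) = 2
  s(Y) = √(2.4) = 1.5492
  s(Z) = √(5.3667) = 2.3166

Step 3 — r_{ij} = s_{ij} / (s_i · s_j):
  r[X,X] = 1 (diagonal).
  r[X,Y] = 2.2 / (2 · 1.5492) = 2.2 / 3.0984 = 0.71
  r[X,Z] = 0.2 / (2 · 2.3166) = 0.2 / 4.6332 = 0.0432
  r[Y,Y] = 1 (diagonal).
  r[Y,Z] = -0.2 / (1.5492 · 2.3166) = -0.2 / 3.5889 = -0.0557
  r[Z,Z] = 1 (diagonal).

R is symmetric with unit diagonal. Assembling:

R = [[1, 0.71, 0.0432],
 [0.71, 1, -0.0557],
 [0.0432, -0.0557, 1]]


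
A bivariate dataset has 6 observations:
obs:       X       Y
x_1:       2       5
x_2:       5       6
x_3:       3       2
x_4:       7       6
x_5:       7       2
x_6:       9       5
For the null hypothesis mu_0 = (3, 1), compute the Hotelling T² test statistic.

Step 1 — sample mean vector:
  mean(X) = (2 + 5 + 3 + 7 + 7 + 9) / 6 = 33/6 = 5.5
  mean(Y) = (5 + 6 + 2 + 6 + 2 + 5) / 6 = 26/6 = 4.3333
  x̄ = (5.5, 4.3333),  deviation x̄ - mu_0 = (5.5, 4.3333) - (3, 1) = (2.5, 3.3333).

Step 2 — sample covariance matrix, S[i,j] = (1/(n-1)) · Σ_k (x_{k,i} - mean_i) · (x_{k,j} - mean_j), divisor n-1 = 5:
  S[X,X] = ((-3.5)·(-3.5) + (-0.5)·(-0.5) + (-2.5)·(-2.5) + (1.5)·(1.5) + (1.5)·(1.5) + (3.5)·(3.5)) / 5 = 35.5/5 = 7.1
  S[X,Y] = ((-3.5)·(0.6667) + (-0.5)·(1.6667) + (-2.5)·(-2.3333) + (1.5)·(1.6667) + (1.5)·(-2.3333) + (3.5)·(0.6667)) / 5 = 4/5 = 0.8
  S[Y,Y] = ((0.6667)·(0.6667) + (1.6667)·(1.6667) + (-2.3333)·(-2.3333) + (1.6667)·(1.6667) + (-2.3333)·(-2.3333) + (0.6667)·(0.6667)) / 5 = 17.3333/5 = 3.4667
  S = [[7.1, 0.8],
 [0.8, 3.4667]].

Step 3 — invert S. det(S) = 7.1·3.4667 - (0.8)² = 23.9733.
  S^{-1} = (1/det) · [[d, -b], [-b, a]] = [[0.1446, -0.0334],
 [-0.0334, 0.2962]].

Step 4 — quadratic form (x̄ - mu_0)^T · S^{-1} · (x̄ - mu_0):
  S^{-1} · (x̄ - mu_0) = (0.2503, 0.9038),
  (x̄ - mu_0)^T · [...] = (2.5)·(0.2503) + (3.3333)·(0.9038) = 3.6383.

Step 5 — scale by n: T² = 6 · 3.6383 = 21.8298.

T² ≈ 21.8298


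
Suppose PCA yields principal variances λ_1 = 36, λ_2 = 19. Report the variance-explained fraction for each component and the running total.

Step 1 — total variance = trace(Sigma) = Σ λ_i = 36 + 19 = 55.

Step 2 — fraction explained by component i = λ_i / Σ λ:
  PC1: 36/55 = 0.6545
  PC2: 19/55 = 0.3455

Step 3 — cumulative fraction after k components = (λ_1 + ... + λ_k) / Σ λ:
  k = 1: 36/55 = 0.6545
  k = 2: (36 + 19)/55 = 55/55 = 1

Summary (fraction, with percent):

explained: PC1 0.6545 (65.45%), PC2 0.3455 (34.55%);  cumulative: 0.6545, 1


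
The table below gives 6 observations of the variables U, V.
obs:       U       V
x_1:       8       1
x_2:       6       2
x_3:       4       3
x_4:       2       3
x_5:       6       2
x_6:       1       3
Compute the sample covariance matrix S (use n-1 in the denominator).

Step 1 — column means:
  mean(U) = (8 + 6 + 4 + 2 + 6 + 1) / 6 = 27/6 = 4.5
  mean(V) = (1 + 2 + 3 + 3 + 2 + 3) / 6 = 14/6 = 2.3333

Step 2 — sample covariance S[i,j] = (1/(n-1)) · Σ_k (x_{k,i} - mean_i) · (x_{k,j} - mean_j), with n-1 = 5.
  S[U,U] = ((3.5)·(3.5) + (1.5)·(1.5) + (-0.5)·(-0.5) + (-2.5)·(-2.5) + (1.5)·(1.5) + (-3.5)·(-3.5)) / 5 = 35.5/5 = 7.1
  S[U,V] = ((3.5)·(-1.3333) + (1.5)·(-0.3333) + (-0.5)·(0.6667) + (-2.5)·(0.6667) + (1.5)·(-0.3333) + (-3.5)·(0.6667)) / 5 = -10/5 = -2
  S[V,V] = ((-1.3333)·(-1.3333) + (-0.3333)·(-0.3333) + (0.6667)·(0.6667) + (0.6667)·(0.6667) + (-0.3333)·(-0.3333) + (0.6667)·(0.6667)) / 5 = 3.3333/5 = 0.6667

S is symmetric (S[j,i] = S[i,j]). Assembling:

S = [[7.1, -2],
 [-2, 0.6667]]


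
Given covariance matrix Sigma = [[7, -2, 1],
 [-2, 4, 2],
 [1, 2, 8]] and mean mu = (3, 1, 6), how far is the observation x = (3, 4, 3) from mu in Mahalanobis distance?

Step 1 — centre the observation: (x - mu) = (0, 3, -3).

Step 2 — invert Sigma (cofactor / det for 3×3, or solve directly):
  Sigma^{-1} = [[0.1842, 0.1184, -0.0526],
 [0.1184, 0.3618, -0.1053],
 [-0.0526, -0.1053, 0.1579]].

Step 3 — form the quadratic (x - mu)^T · Sigma^{-1} · (x - mu):
  Sigma^{-1} · (x - mu) = (0.5132, 1.4013, -0.7895).
  (x - mu)^T · [Sigma^{-1} · (x - mu)] = (0)·(0.5132) + (3)·(1.4013) + (-3)·(-0.7895) = 6.5724.

Step 4 — take square root: d = √(6.5724) ≈ 2.5637.

d(x, mu) = √(6.5724) ≈ 2.5637


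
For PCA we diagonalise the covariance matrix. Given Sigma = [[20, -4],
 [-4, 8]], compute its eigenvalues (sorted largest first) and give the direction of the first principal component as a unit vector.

Step 1 — characteristic polynomial of 2×2 Sigma:
  det(Sigma - λI) = λ² - trace · λ + det = 0.
  trace = 20 + 8 = 28, det = 20·8 - (-4)² = 144.
Step 2 — discriminant:
  Δ = trace² - 4·det = 784 - 576 = 208.
Step 3 — eigenvalues:
  λ = (trace ± √Δ)/2 = (28 ± 14.4222)/2,
  λ_1 = 21.2111,  λ_2 = 6.7889.

Step 4 — unit eigenvector for λ_1: solve (Sigma - λ_1 I)v = 0. First row:
  (20 - 21.2111)·v_x + (-4)·v_y = 0, i.e. (-1.2111)·v_x + (-4)·v_y = 0,
  so v ∝ (b, λ_1 - a) = (-4, 1.2111); multiply by -1 so the first entry is positive: u = (4, -1.2111).
  ||u|| = √((4)² + (-1.2111)²) = √(17.4668) ≈ 4.1793,
  v_1 = u/||u|| ≈ (0.9571, -0.2898) (||v_1|| = 1).

λ_1 = 21.2111,  λ_2 = 6.7889;  v_1 ≈ (0.9571, -0.2898)


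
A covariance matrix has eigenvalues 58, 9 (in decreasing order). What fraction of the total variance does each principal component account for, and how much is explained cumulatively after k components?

Step 1 — total variance = trace(Sigma) = Σ λ_i = 58 + 9 = 67.

Step 2 — fraction explained by component i = λ_i / Σ λ:
  PC1: 58/67 = 0.8657
  PC2: 9/67 = 0.1343

Step 3 — cumulative fraction after k components = (λ_1 + ... + λ_k) / Σ λ:
  k = 1: 58/67 = 0.8657
  k = 2: (58 + 9)/67 = 67/67 = 1

Summary (fraction, with percent):

explained: PC1 0.8657 (86.57%), PC2 0.1343 (13.43%);  cumulative: 0.8657, 1


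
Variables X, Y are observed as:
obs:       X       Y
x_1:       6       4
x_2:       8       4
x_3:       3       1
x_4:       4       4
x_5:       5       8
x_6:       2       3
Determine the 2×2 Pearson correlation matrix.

Step 1 — column means:
  mean(X) = (6 + 8 + 3 + 4 + 5 + 2) / 6 = 28/6 = 4.6667
  mean(Y) = (4 + 4 + 1 + 4 + 8 + 3) / 6 = 24/6 = 4

Step 2 — sample variances and covariances s[i,j] = (1/(n-1)) · Σ_k (x_{k,i} - mean_i) · (x_{k,j} - mean_j), with n-1 = 5:
  s[X,X] = ((1.3333)·(1.3333) + (3.3333)·(3.3333) + (-1.6667)·(-1.6667) + (-0.6667)·(-0.6667) + (0.3333)·(0.3333) + (-2.6667)·(-2.6667)) / 5 = 23.3333/5 = 4.6667
  s[X,Y] = ((1.3333)·(0) + (3.3333)·(0) + (-1.6667)·(-3) + (-0.6667)·(0) + (0.3333)·(4) + (-2.6667)·(-1)) / 5 = 9/5 = 1.8
  s[Y,Y] = ((0)·(0) + (0)·(0) + (-3)·(-3) + (0)·(0) + (4)·(4) + (-1)·(-1)) / 5 = 26/5 = 5.2
  Sample standard deviations s_i = √(s[i,i]):
  s(X) = √(4.6667) = 2.1602
  s(Y) = √(5.2) = 2.2804

Step 3 — r_{ij} = s_{ij} / (s_i · s_j):
  r[X,X] = 1 (diagonal).
  r[X,Y] = 1.8 / (2.1602 · 2.2804) = 1.8 / 4.9261 = 0.3654
  r[Y,Y] = 1 (diagonal).

R is symmetric with unit diagonal. Assembling:

R = [[1, 0.3654],
 [0.3654, 1]]


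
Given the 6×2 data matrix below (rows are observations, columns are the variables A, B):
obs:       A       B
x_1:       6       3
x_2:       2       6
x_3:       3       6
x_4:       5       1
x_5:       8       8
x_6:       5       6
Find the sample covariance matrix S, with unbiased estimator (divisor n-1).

Step 1 — column means:
  mean(A) = (6 + 2 + 3 + 5 + 8 + 5) / 6 = 29/6 = 4.8333
  mean(B) = (3 + 6 + 6 + 1 + 8 + 6) / 6 = 30/6 = 5

Step 2 — sample covariance S[i,j] = (1/(n-1)) · Σ_k (x_{k,i} - mean_i) · (x_{k,j} - mean_j), with n-1 = 5.
  S[A,A] = ((1.1667)·(1.1667) + (-2.8333)·(-2.8333) + (-1.8333)·(-1.8333) + (0.1667)·(0.1667) + (3.1667)·(3.1667) + (0.1667)·(0.1667)) / 5 = 22.8333/5 = 4.5667
  S[A,B] = ((1.1667)·(-2) + (-2.8333)·(1) + (-1.8333)·(1) + (0.1667)·(-4) + (3.1667)·(3) + (0.1667)·(1)) / 5 = 2/5 = 0.4
  S[B,B] = ((-2)·(-2) + (1)·(1) + (1)·(1) + (-4)·(-4) + (3)·(3) + (1)·(1)) / 5 = 32/5 = 6.4

S is symmetric (S[j,i] = S[i,j]). Assembling:

S = [[4.5667, 0.4],
 [0.4, 6.4]]


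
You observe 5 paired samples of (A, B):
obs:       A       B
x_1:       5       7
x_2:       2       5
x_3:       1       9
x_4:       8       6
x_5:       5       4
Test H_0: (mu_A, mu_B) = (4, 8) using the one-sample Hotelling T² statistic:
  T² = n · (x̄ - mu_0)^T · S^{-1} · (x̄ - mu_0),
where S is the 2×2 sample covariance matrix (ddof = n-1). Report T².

Step 1 — sample mean vector:
  mean(A) = (5 + 2 + 1 + 8 + 5) / 5 = 21/5 = 4.2
  mean(B) = (7 + 5 + 9 + 6 + 4) / 5 = 31/5 = 6.2
  x̄ = (4.2, 6.2),  deviation x̄ - mu_0 = (4.2, 6.2) - (4, 8) = (0.2, -1.8).

Step 2 — sample covariance matrix, S[i,j] = (1/(n-1)) · Σ_k (x_{k,i} - mean_i) · (x_{k,j} - mean_j), divisor n-1 = 4:
  S[A,A] = ((0.8)·(0.8) + (-2.2)·(-2.2) + (-3.2)·(-3.2) + (3.8)·(3.8) + (0.8)·(0.8)) / 4 = 30.8/4 = 7.7
  S[A,B] = ((0.8)·(0.8) + (-2.2)·(-1.2) + (-3.2)·(2.8) + (3.8)·(-0.2) + (0.8)·(-2.2)) / 4 = -8.2/4 = -2.05
  S[B,B] = ((0.8)·(0.8) + (-1.2)·(-1.2) + (2.8)·(2.8) + (-0.2)·(-0.2) + (-2.2)·(-2.2)) / 4 = 14.8/4 = 3.7
  S = [[7.7, -2.05],
 [-2.05, 3.7]].

Step 3 — invert S. det(S) = 7.7·3.7 - (-2.05)² = 24.2875.
  S^{-1} = (1/det) · [[d, -b], [-b, a]] = [[0.1523, 0.0844],
 [0.0844, 0.317]].

Step 4 — quadratic form (x̄ - mu_0)^T · S^{-1} · (x̄ - mu_0):
  S^{-1} · (x̄ - mu_0) = (-0.1215, -0.5538),
  (x̄ - mu_0)^T · [...] = (0.2)·(-0.1215) + (-1.8)·(-0.5538) = 0.9725.

Step 5 — scale by n: T² = 5 · 0.9725 = 4.8626.

T² ≈ 4.8626


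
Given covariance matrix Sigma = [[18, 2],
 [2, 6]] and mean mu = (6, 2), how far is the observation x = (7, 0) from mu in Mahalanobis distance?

Step 1 — centre the observation: (x - mu) = (1, -2).

Step 2 — invert Sigma. det(Sigma) = 18·6 - (2)² = 104.
  Sigma^{-1} = (1/det) · [[d, -b], [-b, a]] = [[0.0577, -0.0192],
 [-0.0192, 0.1731]].

Step 3 — form the quadratic (x - mu)^T · Sigma^{-1} · (x - mu):
  Sigma^{-1} · (x - mu) = (0.0962, -0.3654).
  (x - mu)^T · [Sigma^{-1} · (x - mu)] = (1)·(0.0962) + (-2)·(-0.3654) = 0.8269.

Step 4 — take square root: d = √(0.8269) ≈ 0.9094.

d(x, mu) = √(0.8269) ≈ 0.9094


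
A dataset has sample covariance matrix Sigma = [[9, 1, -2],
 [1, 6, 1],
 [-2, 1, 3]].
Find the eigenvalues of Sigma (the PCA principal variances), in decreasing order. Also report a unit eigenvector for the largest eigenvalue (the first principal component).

Step 1 — characteristic polynomial p(λ) = det(λI - Sigma) = λ³ - tr·λ² + c_1·λ - det, where tr = trace, c_1 = sum of the principal 2×2 minors, det = det(Sigma):
  tr = 9 + 6 + 3 = 18,
  c_1 = (9·6 - (1)²) + (9·3 - (-2)²) + (6·3 - (1)²) = 53 + 23 + 17 = 93,
  det = 9·(6·3 - (1)²) - (1)·((1)·3 - (1)·(-2)) + (-2)·((1)·(1) - 6·(-2)) = 9·(17) - (1)·(5) + (-2)·(13) = 122.
  So p(λ) = λ³ - 18λ² + 93λ - 122.
Step 2 — look for an integer root (rational root theorem: any rational root is an integer divisor of 122). Testing λ = 2:
  p(2) = 8 - 72 + 186 - 122 = 0  ✓
  Dividing out (λ - 2): p(λ) = (λ - 2)(λ² - 16λ + 61).
Step 3 — remaining eigenvalues from the quadratic λ² - 16λ + 61 = 0:
  Δ = 16² - 4·61 = 256 - 244 = 12,  λ = (16 ± √12)/2 = (16 ± 3.4641)/2 ≈ 9.7321 or 6.2679.
  Sorted: λ_1 = 9.7321,  λ_2 = 6.2679,  λ_3 = 2  (check: sum = 18 = tr ✓).

Step 4 — unit eigenvector for λ_1 ≈ 9.7321: v spans the null space of (Sigma - λ_1 I), whose rows are
  r_1 = (-0.7321, 1, -2),  r_2 = (1, -3.7321, 1),  r_3 = (-2, 1, -6.7321).
  v is orthogonal to every row, so take v ∝ r_1 × r_2 = ((1)·(1) - (-2)·(-3.7321), (-2)·(1) - (-0.7321)·(1), (-0.7321)·(-3.7321) - (1)·(1)) ≈ (-6.4641, -1.2679, 1.7321).
  Rescale (multiply by -1 so the first nonzero entry is positive): u = (6.4641, 1.2679, -1.7321).
  ||u|| = √((6.4641)² + (1.2679)² + (-1.7321)²) = √(46.3923) ≈ 6.8112,  v_1 = u/||u|| ≈ (0.949, 0.1862, -0.2543) (||v_1|| = 1).

λ_1 = 9.7321,  λ_2 = 6.2679,  λ_3 = 2;  v_1 ≈ (0.949, 0.1862, -0.2543)


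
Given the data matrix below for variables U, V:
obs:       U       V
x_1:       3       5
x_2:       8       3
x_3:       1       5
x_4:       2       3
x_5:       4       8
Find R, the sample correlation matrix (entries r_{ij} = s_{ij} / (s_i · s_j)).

Step 1 — column means:
  mean(U) = (3 + 8 + 1 + 2 + 4) / 5 = 18/5 = 3.6
  mean(V) = (5 + 3 + 5 + 3 + 8) / 5 = 24/5 = 4.8

Step 2 — sample variances and covariances s[i,j] = (1/(n-1)) · Σ_k (x_{k,i} - mean_i) · (x_{k,j} - mean_j), with n-1 = 4:
  s[U,U] = ((-0.6)·(-0.6) + (4.4)·(4.4) + (-2.6)·(-2.6) + (-1.6)·(-1.6) + (0.4)·(0.4)) / 4 = 29.2/4 = 7.3
  s[U,V] = ((-0.6)·(0.2) + (4.4)·(-1.8) + (-2.6)·(0.2) + (-1.6)·(-1.8) + (0.4)·(3.2)) / 4 = -4.4/4 = -1.1
  s[V,V] = ((0.2)·(0.2) + (-1.8)·(-1.8) + (0.2)·(0.2) + (-1.8)·(-1.8) + (3.2)·(3.2)) / 4 = 16.8/4 = 4.2
  Sample standard deviations s_i = √(s[i,i]):
  s(U) = √(7.3) = 2.7019
  s(V) = √(4.2) = 2.0494

Step 3 — r_{ij} = s_{ij} / (s_i · s_j):
  r[U,U] = 1 (diagonal).
  r[U,V] = -1.1 / (2.7019 · 2.0494) = -1.1 / 5.5371 = -0.1987
  r[V,V] = 1 (diagonal).

R is symmetric with unit diagonal. Assembling:

R = [[1, -0.1987],
 [-0.1987, 1]]


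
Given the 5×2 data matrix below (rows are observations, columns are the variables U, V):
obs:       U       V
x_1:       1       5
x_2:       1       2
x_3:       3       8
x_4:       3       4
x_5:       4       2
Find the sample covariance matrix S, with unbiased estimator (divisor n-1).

Step 1 — column means:
  mean(U) = (1 + 1 + 3 + 3 + 4) / 5 = 12/5 = 2.4
  mean(V) = (5 + 2 + 8 + 4 + 2) / 5 = 21/5 = 4.2

Step 2 — sample covariance S[i,j] = (1/(n-1)) · Σ_k (x_{k,i} - mean_i) · (x_{k,j} - mean_j), with n-1 = 4.
  S[U,U] = ((-1.4)·(-1.4) + (-1.4)·(-1.4) + (0.6)·(0.6) + (0.6)·(0.6) + (1.6)·(1.6)) / 4 = 7.2/4 = 1.8
  S[U,V] = ((-1.4)·(0.8) + (-1.4)·(-2.2) + (0.6)·(3.8) + (0.6)·(-0.2) + (1.6)·(-2.2)) / 4 = 0.6/4 = 0.15
  S[V,V] = ((0.8)·(0.8) + (-2.2)·(-2.2) + (3.8)·(3.8) + (-0.2)·(-0.2) + (-2.2)·(-2.2)) / 4 = 24.8/4 = 6.2

S is symmetric (S[j,i] = S[i,j]). Assembling:

S = [[1.8, 0.15],
 [0.15, 6.2]]


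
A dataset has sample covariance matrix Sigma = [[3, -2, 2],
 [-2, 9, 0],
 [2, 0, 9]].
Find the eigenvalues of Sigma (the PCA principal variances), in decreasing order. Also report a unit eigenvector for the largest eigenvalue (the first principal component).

Step 1 — characteristic polynomial p(λ) = det(λI - Sigma) = λ³ - tr·λ² + c_1·λ - det, where tr = trace, c_1 = sum of the principal 2×2 minors, det = det(Sigma):
  tr = 3 + 9 + 9 = 21,
  c_1 = (3·9 - (-2)²) + (3·9 - (2)²) + (9·9 - (0)²) = 23 + 23 + 81 = 127,
  det = 3·(9·9 - (0)²) - (-2)·((-2)·9 - (0)·(2)) + (2)·((-2)·(0) - 9·(2)) = 3·(81) - (-2)·(-18) + (2)·(-18) = 171.
  So p(λ) = λ³ - 21λ² + 127λ - 171.
Step 2 — look for an integer root (rational root theorem: any rational root is an integer divisor of 171). Testing λ = 9:
  p(9) = 729 - 1701 + 1143 - 171 = 0  ✓
  Dividing out (λ - 9): p(λ) = (λ - 9)(λ² - 12λ + 19).
Step 3 — remaining eigenvalues from the quadratic λ² - 12λ + 19 = 0:
  Δ = 12² - 4·19 = 144 - 76 = 68,  λ = (12 ± √68)/2 = (12 ± 8.2462)/2 ≈ 10.1231 or 1.8769.
  Sorted: λ_1 = 10.1231,  λ_2 = 9,  λ_3 = 1.8769  (check: sum = 21 = tr ✓).

Step 4 — unit eigenvector for λ_1 ≈ 10.1231: v spans the null space of (Sigma - λ_1 I), whose rows are
  r_1 = (-7.1231, -2, 2),  r_2 = (-2, -1.1231, 0),  r_3 = (2, 0, -1.1231).
  v is orthogonal to every row, so take v ∝ r_1 × r_2 = ((-2)·(0) - (2)·(-1.1231), (2)·(-2) - (-7.1231)·(0), (-7.1231)·(-1.1231) - (-2)·(-2)) ≈ (2.2462, -4, 4).
  Let u = (2.2462, -4, 4).
  ||u|| = √((2.2462)² + (-4)² + (4)²) = √(37.0455) ≈ 6.0865,  v_1 = u/||u|| ≈ (0.369, -0.6572, 0.6572) (||v_1|| = 1).

λ_1 = 10.1231,  λ_2 = 9,  λ_3 = 1.8769;  v_1 ≈ (0.369, -0.6572, 0.6572)


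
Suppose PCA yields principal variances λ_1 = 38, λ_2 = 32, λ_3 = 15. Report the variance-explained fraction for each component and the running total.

Step 1 — total variance = trace(Sigma) = Σ λ_i = 38 + 32 + 15 = 85.

Step 2 — fraction explained by component i = λ_i / Σ λ:
  PC1: 38/85 = 0.4471
  PC2: 32/85 = 0.3765
  PC3: 15/85 = 0.1765

Step 3 — cumulative fraction after k components = (λ_1 + ... + λ_k) / Σ λ:
  k = 1: 38/85 = 0.4471
  k = 2: (38 + 32)/85 = 70/85 = 0.8235
  k = 3: (38 + 32 + 15)/85 = 85/85 = 1

Summary (fraction, with percent):

explained: PC1 0.4471 (44.71%), PC2 0.3765 (37.65%), PC3 0.1765 (17.65%);  cumulative: 0.4471, 0.8235, 1


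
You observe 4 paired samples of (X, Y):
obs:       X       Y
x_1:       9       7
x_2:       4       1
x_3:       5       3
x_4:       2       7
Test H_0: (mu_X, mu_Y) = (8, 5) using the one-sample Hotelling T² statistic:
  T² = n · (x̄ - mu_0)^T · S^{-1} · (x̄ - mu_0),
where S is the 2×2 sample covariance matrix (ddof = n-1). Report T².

Step 1 — sample mean vector:
  mean(X) = (9 + 4 + 5 + 2) / 4 = 20/4 = 5
  mean(Y) = (7 + 1 + 3 + 7) / 4 = 18/4 = 4.5
  x̄ = (5, 4.5),  deviation x̄ - mu_0 = (5, 4.5) - (8, 5) = (-3, -0.5).

Step 2 — sample covariance matrix, S[i,j] = (1/(n-1)) · Σ_k (x_{k,i} - mean_i) · (x_{k,j} - mean_j), divisor n-1 = 3:
  S[X,X] = ((4)·(4) + (-1)·(-1) + (0)·(0) + (-3)·(-3)) / 3 = 26/3 = 8.6667
  S[X,Y] = ((4)·(2.5) + (-1)·(-3.5) + (0)·(-1.5) + (-3)·(2.5)) / 3 = 6/3 = 2
  S[Y,Y] = ((2.5)·(2.5) + (-3.5)·(-3.5) + (-1.5)·(-1.5) + (2.5)·(2.5)) / 3 = 27/3 = 9
  S = [[8.6667, 2],
 [2, 9]].

Step 3 — invert S. det(S) = 8.6667·9 - (2)² = 74.
  S^{-1} = (1/det) · [[d, -b], [-b, a]] = [[0.1216, -0.027],
 [-0.027, 0.1171]].

Step 4 — quadratic form (x̄ - mu_0)^T · S^{-1} · (x̄ - mu_0):
  S^{-1} · (x̄ - mu_0) = (-0.3514, 0.0225),
  (x̄ - mu_0)^T · [...] = (-3)·(-0.3514) + (-0.5)·(0.0225) = 1.0428.

Step 5 — scale by n: T² = 4 · 1.0428 = 4.1712.

T² ≈ 4.1712


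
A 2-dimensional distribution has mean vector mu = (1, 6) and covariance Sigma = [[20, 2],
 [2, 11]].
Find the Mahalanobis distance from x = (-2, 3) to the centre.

Step 1 — centre the observation: (x - mu) = (-3, -3).

Step 2 — invert Sigma. det(Sigma) = 20·11 - (2)² = 216.
  Sigma^{-1} = (1/det) · [[d, -b], [-b, a]] = [[0.0509, -0.0093],
 [-0.0093, 0.0926]].

Step 3 — form the quadratic (x - mu)^T · Sigma^{-1} · (x - mu):
  Sigma^{-1} · (x - mu) = (-0.125, -0.25).
  (x - mu)^T · [Sigma^{-1} · (x - mu)] = (-3)·(-0.125) + (-3)·(-0.25) = 1.125.

Step 4 — take square root: d = √(1.125) ≈ 1.0607.

d(x, mu) = √(1.125) ≈ 1.0607


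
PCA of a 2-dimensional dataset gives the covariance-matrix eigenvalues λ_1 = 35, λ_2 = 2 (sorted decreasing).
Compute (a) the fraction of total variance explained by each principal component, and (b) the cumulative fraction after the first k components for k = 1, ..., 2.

Step 1 — total variance = trace(Sigma) = Σ λ_i = 35 + 2 = 37.

Step 2 — fraction explained by component i = λ_i / Σ λ:
  PC1: 35/37 = 0.9459
  PC2: 2/37 = 0.0541

Step 3 — cumulative fraction after k components = (λ_1 + ... + λ_k) / Σ λ:
  k = 1: 35/37 = 0.9459
  k = 2: (35 + 2)/37 = 37/37 = 1

Summary (fraction, with percent):

explained: PC1 0.9459 (94.59%), PC2 0.0541 (5.41%);  cumulative: 0.9459, 1


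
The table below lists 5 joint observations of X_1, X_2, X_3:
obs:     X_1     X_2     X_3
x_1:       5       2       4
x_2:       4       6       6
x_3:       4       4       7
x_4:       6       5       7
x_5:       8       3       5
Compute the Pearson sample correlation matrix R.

Step 1 — column means:
  mean(X_1) = (5 + 4 + 4 + 6 + 8) / 5 = 27/5 = 5.4
  mean(X_2) = (2 + 6 + 4 + 5 + 3) / 5 = 20/5 = 4
  mean(X_3) = (4 + 6 + 7 + 7 + 5) / 5 = 29/5 = 5.8

Step 2 — sample variances and covariances s[i,j] = (1/(n-1)) · Σ_k (x_{k,i} - mean_i) · (x_{k,j} - mean_j), with n-1 = 4:
  s[X_1,X_1] = ((-0.4)·(-0.4) + (-1.4)·(-1.4) + (-1.4)·(-1.4) + (0.6)·(0.6) + (2.6)·(2.6)) / 4 = 11.2/4 = 2.8
  s[X_1,X_2] = ((-0.4)·(-2) + (-1.4)·(2) + (-1.4)·(0) + (0.6)·(1) + (2.6)·(-1)) / 4 = -4/4 = -1
  s[X_1,X_3] = ((-0.4)·(-1.8) + (-1.4)·(0.2) + (-1.4)·(1.2) + (0.6)·(1.2) + (2.6)·(-0.8)) / 4 = -2.6/4 = -0.65
  s[X_2,X_2] = ((-2)·(-2) + (2)·(2) + (0)·(0) + (1)·(1) + (-1)·(-1)) / 4 = 10/4 = 2.5
  s[X_2,X_3] = ((-2)·(-1.8) + (2)·(0.2) + (0)·(1.2) + (1)·(1.2) + (-1)·(-0.8)) / 4 = 6/4 = 1.5
  s[X_3,X_3] = ((-1.8)·(-1.8) + (0.2)·(0.2) + (1.2)·(1.2) + (1.2)·(1.2) + (-0.8)·(-0.8)) / 4 = 6.8/4 = 1.7
  Sample standard deviations s_i = √(s[i,i]):
  s(X_1) = √(2.8) = 1.6733
  s(X_2) = √(2.5) = 1.5811
  s(X_3) = √(1.7) = 1.3038

Step 3 — r_{ij} = s_{ij} / (s_i · s_j):
  r[X_1,X_1] = 1 (diagonal).
  r[X_1,X_2] = -1 / (1.6733 · 1.5811) = -1 / 2.6458 = -0.378
  r[X_1,X_3] = -0.65 / (1.6733 · 1.3038) = -0.65 / 2.1817 = -0.2979
  r[X_2,X_2] = 1 (diagonal).
  r[X_2,X_3] = 1.5 / (1.5811 · 1.3038) = 1.5 / 2.0616 = 0.7276
  r[X_3,X_3] = 1 (diagonal).

R is symmetric with unit diagonal. Assembling:

R = [[1, -0.378, -0.2979],
 [-0.378, 1, 0.7276],
 [-0.2979, 0.7276, 1]]


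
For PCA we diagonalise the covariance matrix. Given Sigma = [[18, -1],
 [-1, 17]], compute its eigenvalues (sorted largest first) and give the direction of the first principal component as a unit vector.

Step 1 — characteristic polynomial of 2×2 Sigma:
  det(Sigma - λI) = λ² - trace · λ + det = 0.
  trace = 18 + 17 = 35, det = 18·17 - (-1)² = 305.
Step 2 — discriminant:
  Δ = trace² - 4·det = 1225 - 1220 = 5.
Step 3 — eigenvalues:
  λ = (trace ± √Δ)/2 = (35 ± 2.2361)/2,
  λ_1 = 18.618,  λ_2 = 16.382.

Step 4 — unit eigenvector for λ_1: solve (Sigma - λ_1 I)v = 0. First row:
  (18 - 18.618)·v_x + (-1)·v_y = 0, i.e. (-0.618)·v_x + (-1)·v_y = 0,
  so v ∝ (b, λ_1 - a) = (-1, 0.618); multiply by -1 so the first entry is positive: u = (1, -0.618).
  ||u|| = √((1)² + (-0.618)²) = √(1.382) ≈ 1.1756,
  v_1 = u/||u|| ≈ (0.8507, -0.5257) (||v_1|| = 1).

λ_1 = 18.618,  λ_2 = 16.382;  v_1 ≈ (0.8507, -0.5257)


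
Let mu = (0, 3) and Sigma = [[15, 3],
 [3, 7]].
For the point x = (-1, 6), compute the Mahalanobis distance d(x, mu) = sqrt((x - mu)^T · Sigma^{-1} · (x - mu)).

Step 1 — centre the observation: (x - mu) = (-1, 3).

Step 2 — invert Sigma. det(Sigma) = 15·7 - (3)² = 96.
  Sigma^{-1} = (1/det) · [[d, -b], [-b, a]] = [[0.0729, -0.0312],
 [-0.0312, 0.1562]].

Step 3 — form the quadratic (x - mu)^T · Sigma^{-1} · (x - mu):
  Sigma^{-1} · (x - mu) = (-0.1667, 0.5).
  (x - mu)^T · [Sigma^{-1} · (x - mu)] = (-1)·(-0.1667) + (3)·(0.5) = 1.6667.

Step 4 — take square root: d = √(1.6667) ≈ 1.291.

d(x, mu) = √(1.6667) ≈ 1.291


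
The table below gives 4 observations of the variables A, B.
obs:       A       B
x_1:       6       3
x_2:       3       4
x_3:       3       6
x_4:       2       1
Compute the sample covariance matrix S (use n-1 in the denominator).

Step 1 — column means:
  mean(A) = (6 + 3 + 3 + 2) / 4 = 14/4 = 3.5
  mean(B) = (3 + 4 + 6 + 1) / 4 = 14/4 = 3.5

Step 2 — sample covariance S[i,j] = (1/(n-1)) · Σ_k (x_{k,i} - mean_i) · (x_{k,j} - mean_j), with n-1 = 3.
  S[A,A] = ((2.5)·(2.5) + (-0.5)·(-0.5) + (-0.5)·(-0.5) + (-1.5)·(-1.5)) / 3 = 9/3 = 3
  S[A,B] = ((2.5)·(-0.5) + (-0.5)·(0.5) + (-0.5)·(2.5) + (-1.5)·(-2.5)) / 3 = 1/3 = 0.3333
  S[B,B] = ((-0.5)·(-0.5) + (0.5)·(0.5) + (2.5)·(2.5) + (-2.5)·(-2.5)) / 3 = 13/3 = 4.3333

S is symmetric (S[j,i] = S[i,j]). Assembling:

S = [[3, 0.3333],
 [0.3333, 4.3333]]


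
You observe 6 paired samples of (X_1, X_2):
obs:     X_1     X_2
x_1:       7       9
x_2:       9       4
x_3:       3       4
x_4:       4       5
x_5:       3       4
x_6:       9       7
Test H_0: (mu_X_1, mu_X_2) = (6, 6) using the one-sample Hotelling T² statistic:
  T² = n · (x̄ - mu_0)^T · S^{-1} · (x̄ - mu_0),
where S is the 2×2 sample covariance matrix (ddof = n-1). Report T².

Step 1 — sample mean vector:
  mean(X_1) = (7 + 9 + 3 + 4 + 3 + 9) / 6 = 35/6 = 5.8333
  mean(X_2) = (9 + 4 + 4 + 5 + 4 + 7) / 6 = 33/6 = 5.5
  x̄ = (5.8333, 5.5),  deviation x̄ - mu_0 = (5.8333, 5.5) - (6, 6) = (-0.1667, -0.5).

Step 2 — sample covariance matrix, S[i,j] = (1/(n-1)) · Σ_k (x_{k,i} - mean_i) · (x_{k,j} - mean_j), divisor n-1 = 5:
  S[X_1,X_1] = ((1.1667)·(1.1667) + (3.1667)·(3.1667) + (-2.8333)·(-2.8333) + (-1.8333)·(-1.8333) + (-2.8333)·(-2.8333) + (3.1667)·(3.1667)) / 5 = 40.8333/5 = 8.1667
  S[X_1,X_2] = ((1.1667)·(3.5) + (3.1667)·(-1.5) + (-2.8333)·(-1.5) + (-1.8333)·(-0.5) + (-2.8333)·(-1.5) + (3.1667)·(1.5)) / 5 = 13.5/5 = 2.7
  S[X_2,X_2] = ((3.5)·(3.5) + (-1.5)·(-1.5) + (-1.5)·(-1.5) + (-0.5)·(-0.5) + (-1.5)·(-1.5) + (1.5)·(1.5)) / 5 = 21.5/5 = 4.3
  S = [[8.1667, 2.7],
 [2.7, 4.3]].

Step 3 — invert S. det(S) = 8.1667·4.3 - (2.7)² = 27.8267.
  S^{-1} = (1/det) · [[d, -b], [-b, a]] = [[0.1545, -0.097],
 [-0.097, 0.2935]].

Step 4 — quadratic form (x̄ - mu_0)^T · S^{-1} · (x̄ - mu_0):
  S^{-1} · (x̄ - mu_0) = (0.0228, -0.1306),
  (x̄ - mu_0)^T · [...] = (-0.1667)·(0.0228) + (-0.5)·(-0.1306) = 0.0615.

Step 5 — scale by n: T² = 6 · 0.0615 = 0.369.

T² ≈ 0.369


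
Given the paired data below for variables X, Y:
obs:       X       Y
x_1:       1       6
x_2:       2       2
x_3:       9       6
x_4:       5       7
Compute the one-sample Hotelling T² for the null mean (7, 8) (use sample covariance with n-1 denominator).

Step 1 — sample mean vector:
  mean(X) = (1 + 2 + 9 + 5) / 4 = 17/4 = 4.25
  mean(Y) = (6 + 2 + 6 + 7) / 4 = 21/4 = 5.25
  x̄ = (4.25, 5.25),  deviation x̄ - mu_0 = (4.25, 5.25) - (7, 8) = (-2.75, -2.75).

Step 2 — sample covariance matrix, S[i,j] = (1/(n-1)) · Σ_k (x_{k,i} - mean_i) · (x_{k,j} - mean_j), divisor n-1 = 3:
  S[X,X] = ((-3.25)·(-3.25) + (-2.25)·(-2.25) + (4.75)·(4.75) + (0.75)·(0.75)) / 3 = 38.75/3 = 12.9167
  S[X,Y] = ((-3.25)·(0.75) + (-2.25)·(-3.25) + (4.75)·(0.75) + (0.75)·(1.75)) / 3 = 9.75/3 = 3.25
  S[Y,Y] = ((0.75)·(0.75) + (-3.25)·(-3.25) + (0.75)·(0.75) + (1.75)·(1.75)) / 3 = 14.75/3 = 4.9167
  S = [[12.9167, 3.25],
 [3.25, 4.9167]].

Step 3 — invert S. det(S) = 12.9167·4.9167 - (3.25)² = 52.9444.
  S^{-1} = (1/det) · [[d, -b], [-b, a]] = [[0.0929, -0.0614],
 [-0.0614, 0.244]].

Step 4 — quadratic form (x̄ - mu_0)^T · S^{-1} · (x̄ - mu_0):
  S^{-1} · (x̄ - mu_0) = (-0.0866, -0.5021),
  (x̄ - mu_0)^T · [...] = (-2.75)·(-0.0866) + (-2.75)·(-0.5021) = 1.6188.

Step 5 — scale by n: T² = 4 · 1.6188 = 6.4753.

T² ≈ 6.4753


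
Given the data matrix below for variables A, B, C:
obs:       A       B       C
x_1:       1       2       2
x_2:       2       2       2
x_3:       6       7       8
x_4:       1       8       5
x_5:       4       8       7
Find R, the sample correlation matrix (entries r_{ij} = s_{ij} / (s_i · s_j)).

Step 1 — column means:
  mean(A) = (1 + 2 + 6 + 1 + 4) / 5 = 14/5 = 2.8
  mean(B) = (2 + 2 + 7 + 8 + 8) / 5 = 27/5 = 5.4
  mean(C) = (2 + 2 + 8 + 5 + 7) / 5 = 24/5 = 4.8

Step 2 — sample variances and covariances s[i,j] = (1/(n-1)) · Σ_k (x_{k,i} - mean_i) · (x_{k,j} - mean_j), with n-1 = 4:
  s[A,A] = ((-1.8)·(-1.8) + (-0.8)·(-0.8) + (3.2)·(3.2) + (-1.8)·(-1.8) + (1.2)·(1.2)) / 4 = 18.8/4 = 4.7
  s[A,B] = ((-1.8)·(-3.4) + (-0.8)·(-3.4) + (3.2)·(1.6) + (-1.8)·(2.6) + (1.2)·(2.6)) / 4 = 12.4/4 = 3.1
  s[A,C] = ((-1.8)·(-2.8) + (-0.8)·(-2.8) + (3.2)·(3.2) + (-1.8)·(0.2) + (1.2)·(2.2)) / 4 = 19.8/4 = 4.95
  s[B,B] = ((-3.4)·(-3.4) + (-3.4)·(-3.4) + (1.6)·(1.6) + (2.6)·(2.6) + (2.6)·(2.6)) / 4 = 39.2/4 = 9.8
  s[B,C] = ((-3.4)·(-2.8) + (-3.4)·(-2.8) + (1.6)·(3.2) + (2.6)·(0.2) + (2.6)·(2.2)) / 4 = 30.4/4 = 7.6
  s[C,C] = ((-2.8)·(-2.8) + (-2.8)·(-2.8) + (3.2)·(3.2) + (0.2)·(0.2) + (2.2)·(2.2)) / 4 = 30.8/4 = 7.7
  Sample standard deviations s_i = √(s[i,i]):
  s(A) = √(4.7) = 2.1679
  s(B) = √(9.8) = 3.1305
  s(C) = √(7.7) = 2.7749

Step 3 — r_{ij} = s_{ij} / (s_i · s_j):
  r[A,A] = 1 (diagonal).
  r[A,B] = 3.1 / (2.1679 · 3.1305) = 3.1 / 6.7868 = 0.4568
  r[A,C] = 4.95 / (2.1679 · 2.7749) = 4.95 / 6.0158 = 0.8228
  r[B,B] = 1 (diagonal).
  r[B,C] = 7.6 / (3.1305 · 2.7749) = 7.6 / 8.6868 = 0.8749
  r[C,C] = 1 (diagonal).

R is symmetric with unit diagonal. Assembling:

R = [[1, 0.4568, 0.8228],
 [0.4568, 1, 0.8749],
 [0.8228, 0.8749, 1]]


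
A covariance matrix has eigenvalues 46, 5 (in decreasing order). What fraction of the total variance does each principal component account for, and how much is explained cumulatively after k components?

Step 1 — total variance = trace(Sigma) = Σ λ_i = 46 + 5 = 51.

Step 2 — fraction explained by component i = λ_i / Σ λ:
  PC1: 46/51 = 0.902
  PC2: 5/51 = 0.098

Step 3 — cumulative fraction after k components = (λ_1 + ... + λ_k) / Σ λ:
  k = 1: 46/51 = 0.902
  k = 2: (46 + 5)/51 = 51/51 = 1

Summary (fraction, with percent):

explained: PC1 0.902 (90.2%), PC2 0.098 (9.8%);  cumulative: 0.902, 1


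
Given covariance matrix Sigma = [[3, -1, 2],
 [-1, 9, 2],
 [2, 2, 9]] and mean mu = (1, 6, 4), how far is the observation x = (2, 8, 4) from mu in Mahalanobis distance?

Step 1 — centre the observation: (x - mu) = (1, 2, 0).

Step 2 — invert Sigma (cofactor / det for 3×3, or solve directly):
  Sigma^{-1} = [[0.4326, 0.073, -0.1124],
 [0.073, 0.1292, -0.0449],
 [-0.1124, -0.0449, 0.1461]].

Step 3 — form the quadratic (x - mu)^T · Sigma^{-1} · (x - mu):
  Sigma^{-1} · (x - mu) = (0.5787, 0.3315, -0.2022).
  (x - mu)^T · [Sigma^{-1} · (x - mu)] = (1)·(0.5787) + (2)·(0.3315) + (0)·(-0.2022) = 1.2416.

Step 4 — take square root: d = √(1.2416) ≈ 1.1143.

d(x, mu) = √(1.2416) ≈ 1.1143


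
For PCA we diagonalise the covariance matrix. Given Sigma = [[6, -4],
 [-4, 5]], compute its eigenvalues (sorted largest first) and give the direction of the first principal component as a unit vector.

Step 1 — characteristic polynomial of 2×2 Sigma:
  det(Sigma - λI) = λ² - trace · λ + det = 0.
  trace = 6 + 5 = 11, det = 6·5 - (-4)² = 14.
Step 2 — discriminant:
  Δ = trace² - 4·det = 121 - 56 = 65.
Step 3 — eigenvalues:
  λ = (trace ± √Δ)/2 = (11 ± 8.0623)/2,
  λ_1 = 9.5311,  λ_2 = 1.4689.

Step 4 — unit eigenvector for λ_1: solve (Sigma - λ_1 I)v = 0. First row:
  (6 - 9.5311)·v_x + (-4)·v_y = 0, i.e. (-3.5311)·v_x + (-4)·v_y = 0,
  so v ∝ (b, λ_1 - a) = (-4, 3.5311); multiply by -1 so the first entry is positive: u = (4, -3.5311).
  ||u|| = √((4)² + (-3.5311)²) = √(28.4689) ≈ 5.3356,
  v_1 = u/||u|| ≈ (0.7497, -0.6618) (||v_1|| = 1).

λ_1 = 9.5311,  λ_2 = 1.4689;  v_1 ≈ (0.7497, -0.6618)


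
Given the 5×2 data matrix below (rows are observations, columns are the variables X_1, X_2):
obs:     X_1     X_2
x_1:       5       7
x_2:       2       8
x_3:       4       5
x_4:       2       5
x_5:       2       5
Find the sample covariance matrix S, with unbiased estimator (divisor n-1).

Step 1 — column means:
  mean(X_1) = (5 + 2 + 4 + 2 + 2) / 5 = 15/5 = 3
  mean(X_2) = (7 + 8 + 5 + 5 + 5) / 5 = 30/5 = 6

Step 2 — sample covariance S[i,j] = (1/(n-1)) · Σ_k (x_{k,i} - mean_i) · (x_{k,j} - mean_j), with n-1 = 4.
  S[X_1,X_1] = ((2)·(2) + (-1)·(-1) + (1)·(1) + (-1)·(-1) + (-1)·(-1)) / 4 = 8/4 = 2
  S[X_1,X_2] = ((2)·(1) + (-1)·(2) + (1)·(-1) + (-1)·(-1) + (-1)·(-1)) / 4 = 1/4 = 0.25
  S[X_2,X_2] = ((1)·(1) + (2)·(2) + (-1)·(-1) + (-1)·(-1) + (-1)·(-1)) / 4 = 8/4 = 2

S is symmetric (S[j,i] = S[i,j]). Assembling:

S = [[2, 0.25],
 [0.25, 2]]


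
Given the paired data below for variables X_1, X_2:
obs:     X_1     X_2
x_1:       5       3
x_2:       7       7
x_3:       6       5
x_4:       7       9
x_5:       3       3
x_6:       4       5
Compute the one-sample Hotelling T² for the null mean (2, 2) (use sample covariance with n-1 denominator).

Step 1 — sample mean vector:
  mean(X_1) = (5 + 7 + 6 + 7 + 3 + 4) / 6 = 32/6 = 5.3333
  mean(X_2) = (3 + 7 + 5 + 9 + 3 + 5) / 6 = 32/6 = 5.3333
  x̄ = (5.3333, 5.3333),  deviation x̄ - mu_0 = (5.3333, 5.3333) - (2, 2) = (3.3333, 3.3333).

Step 2 — sample covariance matrix, S[i,j] = (1/(n-1)) · Σ_k (x_{k,i} - mean_i) · (x_{k,j} - mean_j), divisor n-1 = 5:
  S[X_1,X_1] = ((-0.3333)·(-0.3333) + (1.6667)·(1.6667) + (0.6667)·(0.6667) + (1.6667)·(1.6667) + (-2.3333)·(-2.3333) + (-1.3333)·(-1.3333)) / 5 = 13.3333/5 = 2.6667
  S[X_1,X_2] = ((-0.3333)·(-2.3333) + (1.6667)·(1.6667) + (0.6667)·(-0.3333) + (1.6667)·(3.6667) + (-2.3333)·(-2.3333) + (-1.3333)·(-0.3333)) / 5 = 15.3333/5 = 3.0667
  S[X_2,X_2] = ((-2.3333)·(-2.3333) + (1.6667)·(1.6667) + (-0.3333)·(-0.3333) + (3.6667)·(3.6667) + (-2.3333)·(-2.3333) + (-0.3333)·(-0.3333)) / 5 = 27.3333/5 = 5.4667
  S = [[2.6667, 3.0667],
 [3.0667, 5.4667]].

Step 3 — invert S. det(S) = 2.6667·5.4667 - (3.0667)² = 5.1733.
  S^{-1} = (1/det) · [[d, -b], [-b, a]] = [[1.0567, -0.5928],
 [-0.5928, 0.5155]].

Step 4 — quadratic form (x̄ - mu_0)^T · S^{-1} · (x̄ - mu_0):
  S^{-1} · (x̄ - mu_0) = (1.5464, -0.2577),
  (x̄ - mu_0)^T · [...] = (3.3333)·(1.5464) + (3.3333)·(-0.2577) = 4.2955.

Step 5 — scale by n: T² = 6 · 4.2955 = 25.7732.

T² ≈ 25.7732
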